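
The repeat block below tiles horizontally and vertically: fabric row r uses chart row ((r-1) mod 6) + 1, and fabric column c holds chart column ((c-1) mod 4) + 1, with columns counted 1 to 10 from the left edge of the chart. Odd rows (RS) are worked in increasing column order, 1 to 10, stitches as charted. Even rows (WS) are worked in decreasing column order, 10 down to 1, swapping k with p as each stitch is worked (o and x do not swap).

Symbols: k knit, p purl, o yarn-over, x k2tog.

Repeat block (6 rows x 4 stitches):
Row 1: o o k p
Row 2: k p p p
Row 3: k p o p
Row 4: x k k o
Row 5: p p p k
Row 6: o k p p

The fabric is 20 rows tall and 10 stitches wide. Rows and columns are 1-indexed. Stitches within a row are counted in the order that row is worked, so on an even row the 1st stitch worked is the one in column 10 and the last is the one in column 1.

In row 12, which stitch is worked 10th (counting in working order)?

Result:
o

Derivation:
For row 12: chart row = ((12-1) mod 6) + 1 = 6; this is a WS (even) row.
Chart row 6 tiled across columns 1-10: o k p p o k p p o k
WS: work from column 10 back to column 1 (reverse the tiled row), swapping k<->p (o and x unchanged).
Row 12 as worked: p o k k p o k k p o
Stitch 10 in working order -> o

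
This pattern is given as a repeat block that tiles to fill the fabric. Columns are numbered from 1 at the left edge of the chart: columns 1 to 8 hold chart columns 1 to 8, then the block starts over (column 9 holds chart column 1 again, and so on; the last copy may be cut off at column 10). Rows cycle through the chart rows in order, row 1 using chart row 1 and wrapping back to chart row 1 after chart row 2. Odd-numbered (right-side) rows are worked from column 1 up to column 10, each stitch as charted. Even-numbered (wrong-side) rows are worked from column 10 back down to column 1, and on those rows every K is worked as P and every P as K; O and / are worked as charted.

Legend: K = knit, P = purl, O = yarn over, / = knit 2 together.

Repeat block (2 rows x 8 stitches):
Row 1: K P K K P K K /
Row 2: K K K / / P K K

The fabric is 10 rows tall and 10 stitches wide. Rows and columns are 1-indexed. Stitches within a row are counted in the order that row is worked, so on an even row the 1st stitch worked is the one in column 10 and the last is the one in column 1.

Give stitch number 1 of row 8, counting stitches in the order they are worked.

== STITCH ==
P

Derivation:
For row 8: chart row = ((8-1) mod 2) + 1 = 2; this is a WS (even) row.
Chart row 2 tiled across columns 1-10: K K K / / P K K K K
WS row: flip the tiled sequence (start at column 10) and apply K<->P; O and / stay.
Row 8 as worked: P P P P K / / P P P
The 1st stitch worked is P.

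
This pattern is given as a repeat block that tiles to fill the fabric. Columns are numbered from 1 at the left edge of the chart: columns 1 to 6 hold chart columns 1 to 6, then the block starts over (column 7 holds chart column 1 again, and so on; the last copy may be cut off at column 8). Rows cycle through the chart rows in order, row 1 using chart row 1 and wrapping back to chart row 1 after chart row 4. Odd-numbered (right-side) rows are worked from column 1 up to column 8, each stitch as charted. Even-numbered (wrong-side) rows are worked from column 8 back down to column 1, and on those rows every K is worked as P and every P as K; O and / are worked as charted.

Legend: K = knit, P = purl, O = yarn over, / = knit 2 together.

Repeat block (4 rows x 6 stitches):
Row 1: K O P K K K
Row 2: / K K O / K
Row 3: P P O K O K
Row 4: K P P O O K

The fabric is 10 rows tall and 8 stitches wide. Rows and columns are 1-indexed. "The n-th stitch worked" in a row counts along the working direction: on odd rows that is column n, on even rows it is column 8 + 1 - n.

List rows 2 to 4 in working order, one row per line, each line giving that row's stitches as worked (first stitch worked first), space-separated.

== ROWS AS WORKED ==
P / P / O P P /
P P O K O K P P
K P P O O K K P

Derivation:
Row 2: chart row 2, WS - tiled (columns 1-8): / K K O / K / K; work from column 8 back to 1 with K<->P swapped.
Row 3: chart row 3, RS - tile across columns 1-8 and work as-is.
Row 4: chart row 4, WS - tiled (columns 1-8): K P P O O K K P; work from column 8 back to 1 with K<->P swapped.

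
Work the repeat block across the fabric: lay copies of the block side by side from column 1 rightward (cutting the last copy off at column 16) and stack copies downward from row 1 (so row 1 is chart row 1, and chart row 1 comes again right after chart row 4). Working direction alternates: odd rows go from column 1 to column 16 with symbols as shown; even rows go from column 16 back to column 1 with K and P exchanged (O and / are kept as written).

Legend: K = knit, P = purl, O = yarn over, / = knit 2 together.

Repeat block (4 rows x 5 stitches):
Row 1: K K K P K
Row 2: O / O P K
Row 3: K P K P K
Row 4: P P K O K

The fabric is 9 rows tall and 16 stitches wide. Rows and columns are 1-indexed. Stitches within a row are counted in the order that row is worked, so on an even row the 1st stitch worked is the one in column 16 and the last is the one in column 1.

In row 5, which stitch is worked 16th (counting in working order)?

Row 5 uses chart row ((5-1) mod 4)+1 = 1. Row 5 is odd, so RS.
Chart row 1 tiled across columns 1-16: K K K P K K K K P K K K K P K K
RS: work column 1 to column 16, symbols as charted — the tiled row is the row as worked.
Stitch 16 in working order -> K

== STITCH ==
K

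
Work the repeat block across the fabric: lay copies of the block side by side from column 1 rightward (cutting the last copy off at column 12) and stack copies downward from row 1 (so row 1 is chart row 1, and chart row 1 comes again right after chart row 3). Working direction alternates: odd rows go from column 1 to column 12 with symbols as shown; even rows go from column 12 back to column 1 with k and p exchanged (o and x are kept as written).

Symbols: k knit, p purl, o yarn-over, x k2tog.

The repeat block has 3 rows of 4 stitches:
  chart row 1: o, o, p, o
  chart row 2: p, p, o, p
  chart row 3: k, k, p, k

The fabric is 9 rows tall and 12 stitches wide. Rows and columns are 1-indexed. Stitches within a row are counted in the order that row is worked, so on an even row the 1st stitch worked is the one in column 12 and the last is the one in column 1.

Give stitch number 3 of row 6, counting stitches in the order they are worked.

== STITCH ==
p

Derivation:
For row 6: chart row = ((6-1) mod 3) + 1 = 3; this is a WS (even) row.
Chart row 3 tiled across columns 1-12: k k p k k k p k k k p k
Wrong side: read the tiled row from column 12 down to 1 and exchange k with p (leave o, x).
Row 6 as worked: p k p p p k p p p k p p
Stitch 3 in working order -> p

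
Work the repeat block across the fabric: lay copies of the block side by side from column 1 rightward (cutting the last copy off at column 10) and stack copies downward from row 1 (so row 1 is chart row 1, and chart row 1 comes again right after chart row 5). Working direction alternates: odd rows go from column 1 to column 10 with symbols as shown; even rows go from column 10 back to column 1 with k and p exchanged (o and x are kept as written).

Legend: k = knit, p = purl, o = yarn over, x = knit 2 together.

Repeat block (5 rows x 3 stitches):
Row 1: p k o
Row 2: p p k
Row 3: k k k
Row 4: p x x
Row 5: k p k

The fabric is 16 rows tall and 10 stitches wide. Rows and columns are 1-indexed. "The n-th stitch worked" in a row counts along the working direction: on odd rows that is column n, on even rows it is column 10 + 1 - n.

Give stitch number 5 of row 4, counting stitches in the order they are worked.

For row 4: chart row = ((4-1) mod 5) + 1 = 4; this is a WS (even) row.
Chart row 4 tiled across columns 1-10: p x x p x x p x x p
Wrong side: read the tiled row from column 10 down to 1 and exchange k with p (leave o, x).
Row 4 as worked: k x x k x x k x x k
The 5th stitch worked is x.

Stitch:
x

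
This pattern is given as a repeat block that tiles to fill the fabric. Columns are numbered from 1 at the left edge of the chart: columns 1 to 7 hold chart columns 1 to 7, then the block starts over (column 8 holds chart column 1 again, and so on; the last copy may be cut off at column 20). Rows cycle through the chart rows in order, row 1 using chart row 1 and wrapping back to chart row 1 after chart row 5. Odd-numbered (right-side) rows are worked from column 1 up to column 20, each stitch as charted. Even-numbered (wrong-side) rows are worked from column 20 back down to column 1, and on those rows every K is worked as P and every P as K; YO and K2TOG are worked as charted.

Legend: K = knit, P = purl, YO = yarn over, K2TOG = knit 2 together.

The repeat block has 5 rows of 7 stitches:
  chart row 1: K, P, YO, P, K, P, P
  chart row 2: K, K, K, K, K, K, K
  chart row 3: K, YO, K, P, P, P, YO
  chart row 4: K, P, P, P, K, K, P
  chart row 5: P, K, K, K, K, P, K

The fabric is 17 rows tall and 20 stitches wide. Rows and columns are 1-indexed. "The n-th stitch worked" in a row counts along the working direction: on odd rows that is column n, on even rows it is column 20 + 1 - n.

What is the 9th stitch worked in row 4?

Result:
P

Derivation:
For row 4: chart row = ((4-1) mod 5) + 1 = 4; this is a WS (even) row.
Chart row 4 tiled across columns 1-20: K P P P K K P K P P P K K P K P P P K K
Wrong side: read the tiled row from column 20 down to 1 and exchange K with P (leave YO, K2TOG).
Row 4 as worked: P P K K K P K P P K K K P K P P K K K P
The 9th stitch worked is P.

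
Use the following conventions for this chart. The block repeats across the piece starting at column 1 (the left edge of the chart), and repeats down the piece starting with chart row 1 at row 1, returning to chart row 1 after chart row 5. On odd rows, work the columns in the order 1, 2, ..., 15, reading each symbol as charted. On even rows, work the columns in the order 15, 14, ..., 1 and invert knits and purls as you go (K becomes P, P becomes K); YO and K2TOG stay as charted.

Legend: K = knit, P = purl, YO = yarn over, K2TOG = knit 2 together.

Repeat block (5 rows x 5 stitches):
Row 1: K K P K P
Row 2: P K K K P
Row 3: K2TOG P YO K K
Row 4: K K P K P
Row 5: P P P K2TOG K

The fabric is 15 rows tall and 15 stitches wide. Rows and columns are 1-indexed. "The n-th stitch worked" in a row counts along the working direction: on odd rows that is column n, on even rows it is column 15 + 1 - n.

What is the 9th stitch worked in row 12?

For row 12: chart row = ((12-1) mod 5) + 1 = 2; this is a WS (even) row.
Chart row 2 tiled across columns 1-15: P K K K P P K K K P P K K K P
WS: work from column 15 back to column 1 (reverse the tiled row), swapping K<->P (YO and K2TOG unchanged).
Row 12 as worked: K P P P K K P P P K K P P P K
The 9th stitch worked is P.

Stitch:
P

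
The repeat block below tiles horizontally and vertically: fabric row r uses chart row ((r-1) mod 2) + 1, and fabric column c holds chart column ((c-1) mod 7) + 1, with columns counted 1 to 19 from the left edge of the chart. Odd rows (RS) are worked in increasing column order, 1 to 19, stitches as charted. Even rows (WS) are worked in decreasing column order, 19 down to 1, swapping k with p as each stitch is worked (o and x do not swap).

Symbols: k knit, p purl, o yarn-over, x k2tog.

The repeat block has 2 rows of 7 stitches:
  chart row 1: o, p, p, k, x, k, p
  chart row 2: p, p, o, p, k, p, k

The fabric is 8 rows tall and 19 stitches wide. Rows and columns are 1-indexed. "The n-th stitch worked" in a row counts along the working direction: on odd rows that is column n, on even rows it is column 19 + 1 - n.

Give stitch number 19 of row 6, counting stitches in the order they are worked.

Stitch:
k

Derivation:
Row 6 uses chart row ((6-1) mod 2)+1 = 2. Row 6 is even, so WS.
Chart row 2 tiled across columns 1-19: p p o p k p k p p o p k p k p p o p k
Wrong side: read the tiled row from column 19 down to 1 and exchange k with p (leave o, x).
Row 6 as worked: p k o k k p k p k o k k p k p k o k k
Stitch 19 in working order -> k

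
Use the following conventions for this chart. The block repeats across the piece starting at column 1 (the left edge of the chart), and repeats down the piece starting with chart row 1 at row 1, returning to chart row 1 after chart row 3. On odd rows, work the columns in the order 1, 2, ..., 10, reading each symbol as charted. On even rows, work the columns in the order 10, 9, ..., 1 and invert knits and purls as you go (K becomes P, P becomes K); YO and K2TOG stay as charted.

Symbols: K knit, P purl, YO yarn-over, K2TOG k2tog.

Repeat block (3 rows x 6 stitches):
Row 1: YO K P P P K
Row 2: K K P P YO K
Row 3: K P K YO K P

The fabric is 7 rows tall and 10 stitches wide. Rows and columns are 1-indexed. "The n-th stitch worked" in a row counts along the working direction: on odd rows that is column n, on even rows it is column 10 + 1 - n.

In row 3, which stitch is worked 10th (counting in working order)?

Stitch:
YO

Derivation:
Row 3: (3-1) mod 3 = 2, so use chart row 3. Odd row -> RS.
Chart row 3 tiled across columns 1-10: K P K YO K P K P K YO
RS: work column 1 to column 10, symbols as charted — the tiled row is the row as worked.
Counting 10 along the worked row gives YO.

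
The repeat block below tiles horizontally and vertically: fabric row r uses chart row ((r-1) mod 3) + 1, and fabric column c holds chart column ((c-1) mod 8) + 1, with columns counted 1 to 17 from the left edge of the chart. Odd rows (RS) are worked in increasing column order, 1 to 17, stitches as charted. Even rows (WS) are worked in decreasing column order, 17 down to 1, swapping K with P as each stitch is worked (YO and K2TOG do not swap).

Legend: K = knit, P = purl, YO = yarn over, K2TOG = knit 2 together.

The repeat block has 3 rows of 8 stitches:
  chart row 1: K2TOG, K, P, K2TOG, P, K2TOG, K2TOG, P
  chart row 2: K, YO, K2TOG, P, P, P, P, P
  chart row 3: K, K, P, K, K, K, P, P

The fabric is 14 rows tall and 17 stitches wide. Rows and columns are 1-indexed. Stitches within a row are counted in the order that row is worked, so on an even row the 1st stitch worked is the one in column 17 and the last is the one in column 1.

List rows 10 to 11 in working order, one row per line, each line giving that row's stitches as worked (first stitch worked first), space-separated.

Result:
K2TOG K K2TOG K2TOG K K2TOG K P K2TOG K K2TOG K2TOG K K2TOG K P K2TOG
K YO K2TOG P P P P P K YO K2TOG P P P P P K

Derivation:
Row 10: chart row 1, WS - tiled (columns 1-17): K2TOG K P K2TOG P K2TOG K2TOG P K2TOG K P K2TOG P K2TOG K2TOG P K2TOG; work from column 17 back to 1 with K<->P swapped.
Row 11: chart row 2, RS - tile across columns 1-17 and work as-is.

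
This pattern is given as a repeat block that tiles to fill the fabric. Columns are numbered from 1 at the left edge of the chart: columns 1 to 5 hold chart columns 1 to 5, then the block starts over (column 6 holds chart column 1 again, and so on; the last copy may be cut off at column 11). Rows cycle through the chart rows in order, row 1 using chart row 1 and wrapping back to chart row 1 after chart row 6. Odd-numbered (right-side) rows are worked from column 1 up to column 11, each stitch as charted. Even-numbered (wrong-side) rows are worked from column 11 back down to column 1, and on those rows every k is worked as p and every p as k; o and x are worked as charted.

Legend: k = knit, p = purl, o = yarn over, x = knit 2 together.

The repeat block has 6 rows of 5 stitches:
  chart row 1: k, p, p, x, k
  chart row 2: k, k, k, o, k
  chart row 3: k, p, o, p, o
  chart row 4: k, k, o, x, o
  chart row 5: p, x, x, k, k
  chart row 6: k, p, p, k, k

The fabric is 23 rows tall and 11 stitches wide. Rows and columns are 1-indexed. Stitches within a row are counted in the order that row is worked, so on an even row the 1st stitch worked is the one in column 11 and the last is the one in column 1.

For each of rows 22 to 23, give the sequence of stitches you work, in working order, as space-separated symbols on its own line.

Result:
p o x o p p o x o p p
p x x k k p x x k k p

Derivation:
Row 22: chart row 4, WS - tiled (columns 1-11): k k o x o k k o x o k; work from column 11 back to 1 with k<->p swapped.
Row 23: chart row 5, RS - tile across columns 1-11 and work as-is.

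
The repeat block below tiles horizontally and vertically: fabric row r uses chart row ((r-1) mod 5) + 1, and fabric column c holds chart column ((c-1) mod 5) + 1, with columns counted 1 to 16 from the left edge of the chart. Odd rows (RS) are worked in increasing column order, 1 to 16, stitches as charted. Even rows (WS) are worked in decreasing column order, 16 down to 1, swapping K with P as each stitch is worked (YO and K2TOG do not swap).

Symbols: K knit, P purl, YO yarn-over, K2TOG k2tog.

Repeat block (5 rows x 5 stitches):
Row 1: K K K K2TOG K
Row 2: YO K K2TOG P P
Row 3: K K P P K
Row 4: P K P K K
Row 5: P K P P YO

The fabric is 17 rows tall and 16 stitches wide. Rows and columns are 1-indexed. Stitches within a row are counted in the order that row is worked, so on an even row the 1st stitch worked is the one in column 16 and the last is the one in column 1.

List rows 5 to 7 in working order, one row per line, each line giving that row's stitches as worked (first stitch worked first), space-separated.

== ROWS AS WORKED ==
P K P P YO P K P P YO P K P P YO P
P P K2TOG P P P P K2TOG P P P P K2TOG P P P
YO K K2TOG P P YO K K2TOG P P YO K K2TOG P P YO

Derivation:
Row 5: chart row 5, RS - tile across columns 1-16 and work as-is.
Row 6: chart row 1, WS - tiled (columns 1-16): K K K K2TOG K K K K K2TOG K K K K K2TOG K K; work from column 16 back to 1 with K<->P swapped.
Row 7: chart row 2, RS - tile across columns 1-16 and work as-is.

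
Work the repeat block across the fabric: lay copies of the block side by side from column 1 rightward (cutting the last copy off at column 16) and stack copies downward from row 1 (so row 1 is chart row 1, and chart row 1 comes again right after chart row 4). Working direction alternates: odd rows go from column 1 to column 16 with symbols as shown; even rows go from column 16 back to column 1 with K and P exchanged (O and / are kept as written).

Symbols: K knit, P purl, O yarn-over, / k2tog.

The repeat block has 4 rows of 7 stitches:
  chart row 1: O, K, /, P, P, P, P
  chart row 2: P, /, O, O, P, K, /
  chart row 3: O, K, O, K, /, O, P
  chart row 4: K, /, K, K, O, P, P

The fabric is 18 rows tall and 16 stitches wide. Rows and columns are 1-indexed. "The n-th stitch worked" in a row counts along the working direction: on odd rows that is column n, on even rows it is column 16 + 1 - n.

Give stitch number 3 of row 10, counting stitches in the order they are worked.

== STITCH ==
/

Derivation:
Row 10 uses chart row ((10-1) mod 4)+1 = 2. Row 10 is even, so WS.
Chart row 2 tiled across columns 1-16: P / O O P K / P / O O P K / P /
WS row: flip the tiled sequence (start at column 16) and apply K<->P; O and / stay.
Row 10 as worked: / K / P K O O / K / P K O O / K
Stitch 3 in working order -> /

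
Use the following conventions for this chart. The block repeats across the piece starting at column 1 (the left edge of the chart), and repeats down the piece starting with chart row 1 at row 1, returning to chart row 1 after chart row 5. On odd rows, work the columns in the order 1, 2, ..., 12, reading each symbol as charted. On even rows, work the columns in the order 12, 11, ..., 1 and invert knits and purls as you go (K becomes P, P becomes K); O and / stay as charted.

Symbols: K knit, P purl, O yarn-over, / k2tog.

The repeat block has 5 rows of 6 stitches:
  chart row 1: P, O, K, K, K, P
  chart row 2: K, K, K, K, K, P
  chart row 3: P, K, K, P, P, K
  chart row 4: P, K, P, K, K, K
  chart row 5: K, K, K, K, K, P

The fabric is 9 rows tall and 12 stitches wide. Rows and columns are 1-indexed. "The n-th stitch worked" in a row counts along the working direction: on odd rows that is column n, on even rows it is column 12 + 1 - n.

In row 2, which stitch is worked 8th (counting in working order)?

== STITCH ==
P

Derivation:
Row 2 uses chart row ((2-1) mod 5)+1 = 2. Row 2 is even, so WS.
Chart row 2 tiled across columns 1-12: K K K K K P K K K K K P
WS: work from column 12 back to column 1 (reverse the tiled row), swapping K<->P (O and / unchanged).
Row 2 as worked: K P P P P P K P P P P P
Stitch 8 in working order -> P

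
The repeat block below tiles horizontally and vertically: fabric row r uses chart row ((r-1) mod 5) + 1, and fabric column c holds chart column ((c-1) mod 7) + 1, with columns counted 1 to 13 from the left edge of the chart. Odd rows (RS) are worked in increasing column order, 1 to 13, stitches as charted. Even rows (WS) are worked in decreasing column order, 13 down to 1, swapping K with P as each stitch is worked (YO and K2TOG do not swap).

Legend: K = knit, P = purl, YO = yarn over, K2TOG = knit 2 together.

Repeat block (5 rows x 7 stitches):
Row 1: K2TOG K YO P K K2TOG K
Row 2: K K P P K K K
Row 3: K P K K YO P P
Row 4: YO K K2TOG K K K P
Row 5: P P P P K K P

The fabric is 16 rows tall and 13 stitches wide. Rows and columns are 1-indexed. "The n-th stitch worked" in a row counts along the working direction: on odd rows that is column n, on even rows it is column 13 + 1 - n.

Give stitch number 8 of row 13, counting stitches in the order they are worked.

== STITCH ==
K

Derivation:
Row 13: (13-1) mod 5 = 2, so use chart row 3. Odd row -> RS.
Chart row 3 tiled across columns 1-13: K P K K YO P P K P K K YO P
RS: work column 1 to column 13, symbols as charted — the tiled row is the row as worked.
Stitch 8 in working order -> K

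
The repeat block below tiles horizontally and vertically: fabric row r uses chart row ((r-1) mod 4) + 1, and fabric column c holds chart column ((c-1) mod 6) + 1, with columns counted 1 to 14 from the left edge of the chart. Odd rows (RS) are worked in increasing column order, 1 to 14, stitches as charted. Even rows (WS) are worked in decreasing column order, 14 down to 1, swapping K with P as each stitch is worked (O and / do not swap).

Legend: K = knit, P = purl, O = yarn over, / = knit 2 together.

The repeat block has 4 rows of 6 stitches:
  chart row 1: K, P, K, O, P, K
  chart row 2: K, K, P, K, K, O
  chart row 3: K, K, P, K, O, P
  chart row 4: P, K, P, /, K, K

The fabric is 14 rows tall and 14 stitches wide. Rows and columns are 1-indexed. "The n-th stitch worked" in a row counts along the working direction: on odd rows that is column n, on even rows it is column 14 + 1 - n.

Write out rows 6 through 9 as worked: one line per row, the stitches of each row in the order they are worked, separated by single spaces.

Row 6: chart row 2, WS - tiled (columns 1-14): K K P K K O K K P K K O K K; work from column 14 back to 1 with K<->P swapped.
Row 7: chart row 3, RS - tile across columns 1-14 and work as-is.
Row 8: chart row 4, WS - tiled (columns 1-14): P K P / K K P K P / K K P K; work from column 14 back to 1 with K<->P swapped.
Row 9: chart row 1, RS - tile across columns 1-14 and work as-is.

Rows as worked:
P P O P P K P P O P P K P P
K K P K O P K K P K O P K K
P K P P / K P K P P / K P K
K P K O P K K P K O P K K P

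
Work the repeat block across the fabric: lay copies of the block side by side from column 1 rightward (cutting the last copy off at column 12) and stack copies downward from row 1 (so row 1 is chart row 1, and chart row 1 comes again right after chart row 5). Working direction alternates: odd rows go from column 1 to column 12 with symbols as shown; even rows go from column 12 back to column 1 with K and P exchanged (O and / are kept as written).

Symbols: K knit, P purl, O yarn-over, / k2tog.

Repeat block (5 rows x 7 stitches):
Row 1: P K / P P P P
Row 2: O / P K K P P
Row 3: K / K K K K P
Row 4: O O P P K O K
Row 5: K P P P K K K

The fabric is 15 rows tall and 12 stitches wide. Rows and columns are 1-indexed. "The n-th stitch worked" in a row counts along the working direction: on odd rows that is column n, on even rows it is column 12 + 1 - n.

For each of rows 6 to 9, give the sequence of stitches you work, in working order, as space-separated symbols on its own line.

Row 6: chart row 1, WS - tiled (columns 1-12): P K / P P P P P K / P P; work from column 12 back to 1 with K<->P swapped.
Row 7: chart row 2, RS - tile across columns 1-12 and work as-is.
Row 8: chart row 3, WS - tiled (columns 1-12): K / K K K K P K / K K K; work from column 12 back to 1 with K<->P swapped.
Row 9: chart row 4, RS - tile across columns 1-12 and work as-is.

== ROWS AS WORKED ==
K K / P K K K K K / P K
O / P K K P P O / P K K
P P P / P K P P P P / P
O O P P K O K O O P P K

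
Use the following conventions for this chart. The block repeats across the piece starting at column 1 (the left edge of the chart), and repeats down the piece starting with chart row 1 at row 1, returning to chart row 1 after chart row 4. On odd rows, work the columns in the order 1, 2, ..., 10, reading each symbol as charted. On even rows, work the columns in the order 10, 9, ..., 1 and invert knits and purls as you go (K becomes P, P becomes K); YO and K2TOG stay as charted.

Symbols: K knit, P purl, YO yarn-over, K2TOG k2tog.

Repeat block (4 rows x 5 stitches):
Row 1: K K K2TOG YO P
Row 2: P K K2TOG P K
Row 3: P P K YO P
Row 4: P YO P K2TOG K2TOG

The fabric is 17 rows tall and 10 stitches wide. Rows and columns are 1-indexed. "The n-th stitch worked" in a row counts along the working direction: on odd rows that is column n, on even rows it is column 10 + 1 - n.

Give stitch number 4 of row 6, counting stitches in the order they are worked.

Result:
P

Derivation:
For row 6: chart row = ((6-1) mod 4) + 1 = 2; this is a WS (even) row.
Chart row 2 tiled across columns 1-10: P K K2TOG P K P K K2TOG P K
WS row: flip the tiled sequence (start at column 10) and apply K<->P; YO and K2TOG stay.
Row 6 as worked: P K K2TOG P K P K K2TOG P K
The 4th stitch worked is P.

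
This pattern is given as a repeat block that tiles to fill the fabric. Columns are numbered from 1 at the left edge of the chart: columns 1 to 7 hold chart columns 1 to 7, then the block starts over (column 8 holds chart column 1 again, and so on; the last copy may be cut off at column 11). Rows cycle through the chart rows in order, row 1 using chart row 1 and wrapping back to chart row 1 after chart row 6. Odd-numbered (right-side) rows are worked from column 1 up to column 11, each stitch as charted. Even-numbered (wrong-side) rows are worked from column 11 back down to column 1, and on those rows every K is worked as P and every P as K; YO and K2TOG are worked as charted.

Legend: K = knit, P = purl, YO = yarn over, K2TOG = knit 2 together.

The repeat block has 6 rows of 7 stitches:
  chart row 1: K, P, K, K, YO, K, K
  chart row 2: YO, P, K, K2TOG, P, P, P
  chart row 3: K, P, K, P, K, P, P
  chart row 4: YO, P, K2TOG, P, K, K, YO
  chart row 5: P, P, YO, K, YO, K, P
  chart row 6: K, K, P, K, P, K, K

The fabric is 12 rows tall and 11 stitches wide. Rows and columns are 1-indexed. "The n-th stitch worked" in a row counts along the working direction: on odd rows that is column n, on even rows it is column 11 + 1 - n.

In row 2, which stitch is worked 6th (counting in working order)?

Stitch:
K

Derivation:
For row 2: chart row = ((2-1) mod 6) + 1 = 2; this is a WS (even) row.
Chart row 2 tiled across columns 1-11: YO P K K2TOG P P P YO P K K2TOG
WS row: flip the tiled sequence (start at column 11) and apply K<->P; YO and K2TOG stay.
Row 2 as worked: K2TOG P K YO K K K K2TOG P K YO
Counting 6 along the worked row gives K.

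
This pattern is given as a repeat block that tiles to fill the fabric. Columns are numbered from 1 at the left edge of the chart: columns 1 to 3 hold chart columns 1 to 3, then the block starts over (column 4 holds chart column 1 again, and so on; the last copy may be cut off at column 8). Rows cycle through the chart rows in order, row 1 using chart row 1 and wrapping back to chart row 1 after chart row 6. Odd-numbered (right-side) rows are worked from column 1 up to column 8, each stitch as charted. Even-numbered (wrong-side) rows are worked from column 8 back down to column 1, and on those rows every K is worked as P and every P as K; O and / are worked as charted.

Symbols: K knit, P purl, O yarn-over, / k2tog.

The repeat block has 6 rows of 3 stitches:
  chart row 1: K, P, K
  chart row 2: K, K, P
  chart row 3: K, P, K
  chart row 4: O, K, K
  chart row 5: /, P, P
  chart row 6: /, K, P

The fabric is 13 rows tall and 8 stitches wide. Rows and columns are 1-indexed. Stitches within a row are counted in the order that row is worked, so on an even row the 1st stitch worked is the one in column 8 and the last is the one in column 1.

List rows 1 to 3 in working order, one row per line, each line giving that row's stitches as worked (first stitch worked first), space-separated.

Result:
K P K K P K K P
P P K P P K P P
K P K K P K K P

Derivation:
Row 1: chart row 1, RS - tile across columns 1-8 and work as-is.
Row 2: chart row 2, WS - tiled (columns 1-8): K K P K K P K K; work from column 8 back to 1 with K<->P swapped.
Row 3: chart row 3, RS - tile across columns 1-8 and work as-is.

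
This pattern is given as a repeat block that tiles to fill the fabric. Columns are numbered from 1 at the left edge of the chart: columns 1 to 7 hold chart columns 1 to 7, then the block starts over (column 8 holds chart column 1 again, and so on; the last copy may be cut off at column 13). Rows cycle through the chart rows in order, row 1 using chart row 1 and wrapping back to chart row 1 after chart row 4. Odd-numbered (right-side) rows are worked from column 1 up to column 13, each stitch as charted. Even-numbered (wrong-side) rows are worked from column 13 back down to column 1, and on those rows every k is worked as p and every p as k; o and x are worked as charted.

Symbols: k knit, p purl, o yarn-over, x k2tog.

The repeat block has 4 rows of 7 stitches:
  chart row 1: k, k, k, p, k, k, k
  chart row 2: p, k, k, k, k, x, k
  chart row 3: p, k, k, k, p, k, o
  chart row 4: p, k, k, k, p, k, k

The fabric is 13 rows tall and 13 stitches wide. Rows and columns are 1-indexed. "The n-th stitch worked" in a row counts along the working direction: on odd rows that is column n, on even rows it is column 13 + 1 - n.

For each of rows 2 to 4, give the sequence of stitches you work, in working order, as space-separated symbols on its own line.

Result:
x p p p p k p x p p p p k
p k k k p k o p k k k p k
p k p p p k p p k p p p k

Derivation:
Row 2: chart row 2, WS - tiled (columns 1-13): p k k k k x k p k k k k x; work from column 13 back to 1 with k<->p swapped.
Row 3: chart row 3, RS - tile across columns 1-13 and work as-is.
Row 4: chart row 4, WS - tiled (columns 1-13): p k k k p k k p k k k p k; work from column 13 back to 1 with k<->p swapped.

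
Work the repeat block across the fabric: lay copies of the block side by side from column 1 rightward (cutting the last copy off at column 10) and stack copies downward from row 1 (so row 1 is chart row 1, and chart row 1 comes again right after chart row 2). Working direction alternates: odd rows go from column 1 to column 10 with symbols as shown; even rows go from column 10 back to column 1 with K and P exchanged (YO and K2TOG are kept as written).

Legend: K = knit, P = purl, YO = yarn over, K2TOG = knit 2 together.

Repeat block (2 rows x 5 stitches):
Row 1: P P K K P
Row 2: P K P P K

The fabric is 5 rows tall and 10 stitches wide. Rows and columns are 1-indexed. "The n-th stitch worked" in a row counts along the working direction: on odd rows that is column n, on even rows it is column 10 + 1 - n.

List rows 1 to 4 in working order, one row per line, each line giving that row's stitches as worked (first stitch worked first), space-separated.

Result:
P P K K P P P K K P
P K K P K P K K P K
P P K K P P P K K P
P K K P K P K K P K

Derivation:
Row 1: chart row 1, RS - tile across columns 1-10 and work as-is.
Row 2: chart row 2, WS - tiled (columns 1-10): P K P P K P K P P K; work from column 10 back to 1 with K<->P swapped.
Row 3: chart row 1, RS - tile across columns 1-10 and work as-is.
Row 4: chart row 2, WS - tiled (columns 1-10): P K P P K P K P P K; work from column 10 back to 1 with K<->P swapped.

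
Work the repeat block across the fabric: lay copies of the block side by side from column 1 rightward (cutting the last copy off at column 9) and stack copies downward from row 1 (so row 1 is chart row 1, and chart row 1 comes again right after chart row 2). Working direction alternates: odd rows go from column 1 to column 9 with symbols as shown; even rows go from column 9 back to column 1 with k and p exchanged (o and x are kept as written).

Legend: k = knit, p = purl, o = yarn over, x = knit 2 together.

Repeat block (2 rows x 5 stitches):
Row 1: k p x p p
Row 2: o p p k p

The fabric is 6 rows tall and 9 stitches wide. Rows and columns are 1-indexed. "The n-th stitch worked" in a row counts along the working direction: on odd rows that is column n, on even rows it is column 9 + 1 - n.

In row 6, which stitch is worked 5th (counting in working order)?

Row 6 uses chart row ((6-1) mod 2)+1 = 2. Row 6 is even, so WS.
Chart row 2 tiled across columns 1-9: o p p k p o p p k
WS row: flip the tiled sequence (start at column 9) and apply k<->p; o and x stay.
Row 6 as worked: p k k o k p k k o
Stitch 5 in working order -> k

Result:
k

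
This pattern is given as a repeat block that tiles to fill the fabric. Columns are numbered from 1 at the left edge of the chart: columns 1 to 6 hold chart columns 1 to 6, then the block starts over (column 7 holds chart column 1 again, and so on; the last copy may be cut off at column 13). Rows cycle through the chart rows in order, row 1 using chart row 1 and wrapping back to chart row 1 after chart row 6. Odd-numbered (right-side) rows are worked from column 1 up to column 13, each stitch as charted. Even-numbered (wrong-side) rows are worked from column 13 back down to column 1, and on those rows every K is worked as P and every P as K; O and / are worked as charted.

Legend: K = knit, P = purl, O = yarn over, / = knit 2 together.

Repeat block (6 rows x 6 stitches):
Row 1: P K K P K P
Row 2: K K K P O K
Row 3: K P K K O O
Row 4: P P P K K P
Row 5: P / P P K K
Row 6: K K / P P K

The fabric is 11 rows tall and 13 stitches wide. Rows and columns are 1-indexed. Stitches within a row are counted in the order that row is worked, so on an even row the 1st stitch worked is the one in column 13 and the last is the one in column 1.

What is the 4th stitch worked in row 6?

Stitch:
K

Derivation:
Row 6: (6-1) mod 6 = 5, so use chart row 6. Even row -> WS.
Chart row 6 tiled across columns 1-13: K K / P P K K K / P P K K
Wrong side: read the tiled row from column 13 down to 1 and exchange K with P (leave O, /).
Row 6 as worked: P P K K / P P P K K / P P
The 4th stitch worked is K.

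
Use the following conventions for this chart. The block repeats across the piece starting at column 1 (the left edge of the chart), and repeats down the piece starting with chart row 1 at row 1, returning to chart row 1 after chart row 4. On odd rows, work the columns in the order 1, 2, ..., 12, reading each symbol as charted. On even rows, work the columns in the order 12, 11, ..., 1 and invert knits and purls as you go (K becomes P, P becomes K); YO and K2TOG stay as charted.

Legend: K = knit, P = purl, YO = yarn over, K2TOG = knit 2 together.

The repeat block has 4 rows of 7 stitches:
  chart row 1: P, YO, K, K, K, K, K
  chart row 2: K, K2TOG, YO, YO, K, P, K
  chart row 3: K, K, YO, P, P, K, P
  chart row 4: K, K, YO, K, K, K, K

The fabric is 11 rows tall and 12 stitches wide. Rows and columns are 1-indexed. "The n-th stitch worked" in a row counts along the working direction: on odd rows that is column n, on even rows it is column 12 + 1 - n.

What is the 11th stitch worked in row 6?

Stitch:
K2TOG

Derivation:
Row 6 uses chart row ((6-1) mod 4)+1 = 2. Row 6 is even, so WS.
Chart row 2 tiled across columns 1-12: K K2TOG YO YO K P K K K2TOG YO YO K
WS: work from column 12 back to column 1 (reverse the tiled row), swapping K<->P (YO and K2TOG unchanged).
Row 6 as worked: P YO YO K2TOG P P K P YO YO K2TOG P
Stitch 11 in working order -> K2TOG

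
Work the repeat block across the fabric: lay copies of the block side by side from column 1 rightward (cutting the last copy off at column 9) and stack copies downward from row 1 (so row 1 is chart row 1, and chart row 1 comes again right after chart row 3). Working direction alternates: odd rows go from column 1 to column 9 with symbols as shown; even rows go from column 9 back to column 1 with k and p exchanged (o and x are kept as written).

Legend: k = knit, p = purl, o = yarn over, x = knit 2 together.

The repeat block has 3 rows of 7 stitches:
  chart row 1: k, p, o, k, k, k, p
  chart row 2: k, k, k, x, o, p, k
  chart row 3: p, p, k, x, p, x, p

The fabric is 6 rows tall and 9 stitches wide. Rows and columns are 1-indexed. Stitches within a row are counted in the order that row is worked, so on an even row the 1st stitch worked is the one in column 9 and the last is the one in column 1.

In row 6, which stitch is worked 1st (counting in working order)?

Result:
k

Derivation:
Row 6 uses chart row ((6-1) mod 3)+1 = 3. Row 6 is even, so WS.
Chart row 3 tiled across columns 1-9: p p k x p x p p p
WS row: flip the tiled sequence (start at column 9) and apply k<->p; o and x stay.
Row 6 as worked: k k k x k x p k k
Stitch 1 in working order -> k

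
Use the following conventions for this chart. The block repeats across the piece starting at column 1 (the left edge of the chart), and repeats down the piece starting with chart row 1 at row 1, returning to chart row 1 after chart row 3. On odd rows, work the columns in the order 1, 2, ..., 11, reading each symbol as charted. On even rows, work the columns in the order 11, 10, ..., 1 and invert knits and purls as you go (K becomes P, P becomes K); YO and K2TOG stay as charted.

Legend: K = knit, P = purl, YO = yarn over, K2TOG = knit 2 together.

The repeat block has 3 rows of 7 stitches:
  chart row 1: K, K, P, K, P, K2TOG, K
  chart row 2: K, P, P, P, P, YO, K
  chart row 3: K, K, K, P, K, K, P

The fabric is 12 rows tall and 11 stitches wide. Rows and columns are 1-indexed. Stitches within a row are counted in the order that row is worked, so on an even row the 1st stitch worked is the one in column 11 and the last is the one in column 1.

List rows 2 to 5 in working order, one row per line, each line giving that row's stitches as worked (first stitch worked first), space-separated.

== ROWS AS WORKED ==
K K K P P YO K K K K P
K K K P K K P K K K P
P K P P P K2TOG K P K P P
K P P P P YO K K P P P

Derivation:
Row 2: chart row 2, WS - tiled (columns 1-11): K P P P P YO K K P P P; work from column 11 back to 1 with K<->P swapped.
Row 3: chart row 3, RS - tile across columns 1-11 and work as-is.
Row 4: chart row 1, WS - tiled (columns 1-11): K K P K P K2TOG K K K P K; work from column 11 back to 1 with K<->P swapped.
Row 5: chart row 2, RS - tile across columns 1-11 and work as-is.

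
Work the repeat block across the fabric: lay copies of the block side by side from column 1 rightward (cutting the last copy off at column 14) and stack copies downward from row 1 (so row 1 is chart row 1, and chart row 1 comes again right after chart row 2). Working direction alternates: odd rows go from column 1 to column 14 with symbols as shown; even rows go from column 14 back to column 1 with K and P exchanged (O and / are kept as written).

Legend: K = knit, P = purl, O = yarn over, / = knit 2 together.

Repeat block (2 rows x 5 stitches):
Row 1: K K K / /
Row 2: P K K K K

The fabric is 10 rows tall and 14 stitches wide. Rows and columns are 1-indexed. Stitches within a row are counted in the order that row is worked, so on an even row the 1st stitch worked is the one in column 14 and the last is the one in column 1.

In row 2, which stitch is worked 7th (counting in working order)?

Row 2 uses chart row ((2-1) mod 2)+1 = 2. Row 2 is even, so WS.
Chart row 2 tiled across columns 1-14: P K K K K P K K K K P K K K
Wrong side: read the tiled row from column 14 down to 1 and exchange K with P (leave O, /).
Row 2 as worked: P P P K P P P P K P P P P K
Stitch 7 in working order -> P

Result:
P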